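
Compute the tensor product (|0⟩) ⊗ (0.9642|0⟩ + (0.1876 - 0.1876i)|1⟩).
0.9642|00⟩ + (0.1876 - 0.1876i)|01⟩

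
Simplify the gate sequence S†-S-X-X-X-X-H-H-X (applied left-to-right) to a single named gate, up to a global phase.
X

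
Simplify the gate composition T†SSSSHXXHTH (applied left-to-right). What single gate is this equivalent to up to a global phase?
H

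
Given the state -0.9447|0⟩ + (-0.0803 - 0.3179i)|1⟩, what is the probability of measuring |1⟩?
0.1075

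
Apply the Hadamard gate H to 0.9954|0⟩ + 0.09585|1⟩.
0.7716|0⟩ + 0.6361|1⟩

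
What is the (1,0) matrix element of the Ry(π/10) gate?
0.1564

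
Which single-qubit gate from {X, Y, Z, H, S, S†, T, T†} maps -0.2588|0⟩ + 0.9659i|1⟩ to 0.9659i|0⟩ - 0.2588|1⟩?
X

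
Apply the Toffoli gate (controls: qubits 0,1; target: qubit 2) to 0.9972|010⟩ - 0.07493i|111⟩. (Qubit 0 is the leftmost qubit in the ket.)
0.9972|010⟩ - 0.07493i|110⟩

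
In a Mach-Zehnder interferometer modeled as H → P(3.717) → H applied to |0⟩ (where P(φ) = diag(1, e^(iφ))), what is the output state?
(0.08051 - 0.2721i)|0⟩ + (0.9195 + 0.2721i)|1⟩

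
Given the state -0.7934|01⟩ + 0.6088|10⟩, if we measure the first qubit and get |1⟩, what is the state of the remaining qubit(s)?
|0⟩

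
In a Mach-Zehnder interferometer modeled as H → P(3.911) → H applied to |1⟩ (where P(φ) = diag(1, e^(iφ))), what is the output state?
(0.8592 + 0.3479i)|0⟩ + (0.1408 - 0.3479i)|1⟩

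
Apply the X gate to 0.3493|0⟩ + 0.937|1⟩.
0.937|0⟩ + 0.3493|1⟩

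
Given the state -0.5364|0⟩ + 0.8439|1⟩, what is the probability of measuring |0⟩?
0.2877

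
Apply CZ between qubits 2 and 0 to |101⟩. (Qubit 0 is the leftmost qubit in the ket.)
-|101⟩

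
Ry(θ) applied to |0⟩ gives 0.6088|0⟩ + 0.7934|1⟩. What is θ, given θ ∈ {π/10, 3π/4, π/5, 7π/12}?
7π/12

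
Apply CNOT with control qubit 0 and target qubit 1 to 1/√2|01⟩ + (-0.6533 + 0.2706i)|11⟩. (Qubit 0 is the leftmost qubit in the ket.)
1/√2|01⟩ + (-0.6533 + 0.2706i)|10⟩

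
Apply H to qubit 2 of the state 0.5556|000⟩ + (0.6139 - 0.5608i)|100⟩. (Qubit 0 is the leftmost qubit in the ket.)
0.3929|000⟩ + 0.3929|001⟩ + (0.4341 - 0.3965i)|100⟩ + (0.4341 - 0.3965i)|101⟩

H on qubit 2 mixes each pair of kets that differ only in qubit 2: amplitudes (a, b) of (|…0…⟩, |…1…⟩) become ((a + b)/√2, (a − b)/√2). Kets absent from the input have amplitude 0.
(|000⟩, |001⟩): (a, b) = (0.5556, 0) → (0.3929, 0.3929)
(|100⟩, |101⟩): (a, b) = ((0.6139 - 0.5608i), 0) → ((0.4341 - 0.3965i), (0.4341 - 0.3965i))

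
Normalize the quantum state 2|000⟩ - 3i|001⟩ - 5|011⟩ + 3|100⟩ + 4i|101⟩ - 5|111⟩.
0.2132|000⟩ - 0.3198i|001⟩ - 0.533|011⟩ + 0.3198|100⟩ + 0.4264i|101⟩ - 0.533|111⟩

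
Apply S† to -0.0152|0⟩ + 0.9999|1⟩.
-0.0152|0⟩ - 0.9999i|1⟩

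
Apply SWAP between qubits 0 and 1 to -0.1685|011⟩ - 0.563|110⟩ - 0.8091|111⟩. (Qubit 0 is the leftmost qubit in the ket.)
-0.1685|101⟩ - 0.563|110⟩ - 0.8091|111⟩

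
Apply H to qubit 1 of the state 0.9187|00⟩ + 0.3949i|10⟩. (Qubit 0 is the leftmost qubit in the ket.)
0.6496|00⟩ + 0.6496|01⟩ + 0.2792i|10⟩ + 0.2792i|11⟩

H on qubit 1 mixes each pair of kets that differ only in qubit 1: amplitudes (a, b) of (|…0…⟩, |…1…⟩) become ((a + b)/√2, (a − b)/√2). Kets absent from the input have amplitude 0.
(|00⟩, |01⟩): (a, b) = (0.9187, 0) → (0.6496, 0.6496)
(|10⟩, |11⟩): (a, b) = (0.3949i, 0) → (0.2792i, 0.2792i)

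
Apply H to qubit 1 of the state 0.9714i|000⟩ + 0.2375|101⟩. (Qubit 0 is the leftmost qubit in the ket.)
0.6869i|000⟩ + 0.6869i|010⟩ + 0.1679|101⟩ + 0.1679|111⟩

H on qubit 1 mixes each pair of kets that differ only in qubit 1: amplitudes (a, b) of (|…0…⟩, |…1…⟩) become ((a + b)/√2, (a − b)/√2). Kets absent from the input have amplitude 0.
(|000⟩, |010⟩): (a, b) = (0.9714i, 0) → (0.6869i, 0.6869i)
(|101⟩, |111⟩): (a, b) = (0.2375, 0) → (0.1679, 0.1679)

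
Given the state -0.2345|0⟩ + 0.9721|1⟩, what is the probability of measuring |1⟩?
0.945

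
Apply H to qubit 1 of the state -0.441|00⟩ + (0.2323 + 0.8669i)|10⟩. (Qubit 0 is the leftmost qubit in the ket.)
-0.3118|00⟩ - 0.3118|01⟩ + (0.1643 + 0.613i)|10⟩ + (0.1643 + 0.613i)|11⟩

H on qubit 1 mixes each pair of kets that differ only in qubit 1: amplitudes (a, b) of (|…0…⟩, |…1…⟩) become ((a + b)/√2, (a − b)/√2). Kets absent from the input have amplitude 0.
(|00⟩, |01⟩): (a, b) = (-0.441, 0) → (-0.3118, -0.3118)
(|10⟩, |11⟩): (a, b) = ((0.2323 + 0.8669i), 0) → ((0.1643 + 0.613i), (0.1643 + 0.613i))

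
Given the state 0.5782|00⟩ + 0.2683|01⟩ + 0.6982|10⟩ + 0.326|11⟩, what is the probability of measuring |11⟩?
0.1063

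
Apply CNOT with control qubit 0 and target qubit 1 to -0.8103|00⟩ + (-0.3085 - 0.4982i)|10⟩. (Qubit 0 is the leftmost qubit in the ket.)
-0.8103|00⟩ + (-0.3085 - 0.4982i)|11⟩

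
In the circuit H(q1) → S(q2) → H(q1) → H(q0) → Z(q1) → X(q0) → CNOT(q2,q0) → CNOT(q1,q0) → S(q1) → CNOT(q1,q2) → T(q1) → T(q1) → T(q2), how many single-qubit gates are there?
10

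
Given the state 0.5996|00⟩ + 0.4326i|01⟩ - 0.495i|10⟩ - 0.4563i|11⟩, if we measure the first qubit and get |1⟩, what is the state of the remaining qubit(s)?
-0.7353i|0⟩ - 0.6778i|1⟩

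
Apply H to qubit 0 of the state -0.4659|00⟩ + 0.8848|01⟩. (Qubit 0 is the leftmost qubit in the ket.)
-0.3294|00⟩ + 0.6256|01⟩ - 0.3294|10⟩ + 0.6256|11⟩

H on qubit 0 mixes each pair of kets that differ only in qubit 0: amplitudes (a, b) of (|…0…⟩, |…1…⟩) become ((a + b)/√2, (a − b)/√2). Kets absent from the input have amplitude 0.
(|00⟩, |10⟩): (a, b) = (-0.4659, 0) → (-0.3294, -0.3294)
(|01⟩, |11⟩): (a, b) = (0.8848, 0) → (0.6256, 0.6256)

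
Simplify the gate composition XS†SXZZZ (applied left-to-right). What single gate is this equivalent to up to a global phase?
Z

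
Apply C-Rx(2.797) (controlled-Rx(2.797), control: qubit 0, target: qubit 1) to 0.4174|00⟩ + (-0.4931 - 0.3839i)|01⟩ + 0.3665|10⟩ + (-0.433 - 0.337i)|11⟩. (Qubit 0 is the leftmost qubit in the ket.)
0.4174|00⟩ + (-0.4931 - 0.3839i)|01⟩ + (-0.2692 + 0.4266i)|10⟩ + (-0.07424 - 0.4189i)|11⟩

C-Rx(2.797) leaves the control-|0⟩ kets |00⟩, |01⟩ unchanged and applies Rx(2.797) to qubit 1 on the control-|1⟩ pair (|10⟩, |11⟩).
Rx(2.797) = [[cos(θ/2), −i·sin(θ/2)], [−i·sin(θ/2), cos(θ/2)]]; θ = 2.797, cos(θ/2) ≈ 0.171445, sin(θ/2) ≈ 0.985194.
With a = amp(|10⟩) = 0.3665 and b = amp(|11⟩) = (-0.433 - 0.337i):
new amp(|10⟩) = (0.171445)·a + (-0.985194i)·b = (-0.2692 + 0.4266i)
new amp(|11⟩) = (-0.985194i)·a + (0.171445)·b = (-0.07424 - 0.4189i)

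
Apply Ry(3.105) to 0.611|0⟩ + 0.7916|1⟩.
-0.7803|0⟩ + 0.6254|1⟩

Ry(3.105) = [[cos(θ/2), −sin(θ/2)], [sin(θ/2), cos(θ/2)]]; θ = 3.105, cos(θ/2) ≈ 0.0182953, sin(θ/2) ≈ 0.999833.
With a = amp(|0⟩) = 0.611 and b = amp(|1⟩) = 0.7916:
new amp(|0⟩) = (0.0182953)·a + (-0.999833)·b = -0.7803
new amp(|1⟩) = (0.999833)·a + (0.0182953)·b = 0.6254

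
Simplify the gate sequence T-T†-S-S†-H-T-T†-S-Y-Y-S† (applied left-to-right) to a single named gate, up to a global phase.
H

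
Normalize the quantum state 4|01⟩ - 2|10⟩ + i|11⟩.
0.8729|01⟩ - 0.4364|10⟩ + 0.2182i|11⟩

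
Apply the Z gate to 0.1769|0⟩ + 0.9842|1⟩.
0.1769|0⟩ - 0.9842|1⟩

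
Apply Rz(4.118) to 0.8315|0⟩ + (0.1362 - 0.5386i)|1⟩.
(-0.39 - 0.7344i)|0⟩ + (0.4118 + 0.3729i)|1⟩

Rz(4.118) = [[e^(−iθ/2), 0], [0, e^(iθ/2)]] with e^(±iθ/2) = cos(θ/2) ± i·sin(θ/2); θ = 4.118, cos(θ/2) ≈ -0.46904, sin(θ/2) ≈ 0.883177.
With a = amp(|0⟩) = 0.8315 and b = amp(|1⟩) = (0.1362 - 0.5386i):
new amp(|0⟩) = (-0.46904 - 0.883177i)·a = (-0.39 - 0.7344i)
new amp(|1⟩) = (-0.46904 + 0.883177i)·b = (0.4118 + 0.3729i)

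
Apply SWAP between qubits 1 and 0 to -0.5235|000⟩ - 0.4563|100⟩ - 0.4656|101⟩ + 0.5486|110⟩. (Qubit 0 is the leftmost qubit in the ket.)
-0.5235|000⟩ - 0.4563|010⟩ - 0.4656|011⟩ + 0.5486|110⟩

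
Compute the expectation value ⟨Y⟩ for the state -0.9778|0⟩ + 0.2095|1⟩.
0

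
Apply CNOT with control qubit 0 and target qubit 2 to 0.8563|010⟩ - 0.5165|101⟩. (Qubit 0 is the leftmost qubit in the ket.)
0.8563|010⟩ - 0.5165|100⟩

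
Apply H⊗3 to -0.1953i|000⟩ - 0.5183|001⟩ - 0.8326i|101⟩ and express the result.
(-0.1832 - 0.3634i)|000⟩ + (0.1832 + 0.2253i)|001⟩ + (-0.1832 - 0.3634i)|010⟩ + (0.1832 + 0.2253i)|011⟩ + (-0.1832 + 0.2253i)|100⟩ + (0.1832 - 0.3634i)|101⟩ + (-0.1832 + 0.2253i)|110⟩ + (0.1832 - 0.3634i)|111⟩

H⊗3 gives amp(|y⟩) = (1/2√2) Σ_x (−1)^(x·y) amp(|x⟩), where x·y is the number of positions in which both x and y have a 1.
|000⟩: (-0.1953i - 0.5183 - 0.8326i)/(2√2) = (-0.1832 - 0.3634i)
|001⟩: (-0.1953i + 0.5183 + 0.8326i)/(2√2) = (0.1832 + 0.2253i)
|010⟩: (-0.1953i - 0.5183 - 0.8326i)/(2√2) = (-0.1832 - 0.3634i)
|011⟩: (-0.1953i + 0.5183 + 0.8326i)/(2√2) = (0.1832 + 0.2253i)
|100⟩: (-0.1953i - 0.5183 + 0.8326i)/(2√2) = (-0.1832 + 0.2253i)
|101⟩: (-0.1953i + 0.5183 - 0.8326i)/(2√2) = (0.1832 - 0.3634i)
|110⟩: (-0.1953i - 0.5183 + 0.8326i)/(2√2) = (-0.1832 + 0.2253i)
|111⟩: (-0.1953i + 0.5183 - 0.8326i)/(2√2) = (0.1832 - 0.3634i)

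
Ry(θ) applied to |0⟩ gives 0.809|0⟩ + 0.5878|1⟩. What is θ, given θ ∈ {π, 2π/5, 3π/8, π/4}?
2π/5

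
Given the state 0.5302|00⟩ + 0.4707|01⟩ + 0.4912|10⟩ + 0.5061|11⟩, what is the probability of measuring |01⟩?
0.2216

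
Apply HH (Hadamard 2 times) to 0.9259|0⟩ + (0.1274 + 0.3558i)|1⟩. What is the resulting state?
0.9259|0⟩ + (0.1274 + 0.3558i)|1⟩

H² = I, so an even number of Hadamards cancels: H^2 = I and the state is unchanged.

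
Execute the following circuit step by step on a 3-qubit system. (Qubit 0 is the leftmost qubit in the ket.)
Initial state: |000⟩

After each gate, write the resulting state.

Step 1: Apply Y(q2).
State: i|001⟩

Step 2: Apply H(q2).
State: (1/√2)i|000⟩ - (1/√2)i|001⟩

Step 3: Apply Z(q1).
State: (1/√2)i|000⟩ - (1/√2)i|001⟩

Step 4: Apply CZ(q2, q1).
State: (1/√2)i|000⟩ - (1/√2)i|001⟩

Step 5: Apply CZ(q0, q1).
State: (1/√2)i|000⟩ - (1/√2)i|001⟩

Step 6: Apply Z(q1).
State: (1/√2)i|000⟩ - (1/√2)i|001⟩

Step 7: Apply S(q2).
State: (1/√2)i|000⟩ + 1/√2|001⟩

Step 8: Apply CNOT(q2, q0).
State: (1/√2)i|000⟩ + 1/√2|101⟩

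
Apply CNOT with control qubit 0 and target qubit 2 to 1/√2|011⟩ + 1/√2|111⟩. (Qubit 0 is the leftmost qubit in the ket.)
1/√2|011⟩ + 1/√2|110⟩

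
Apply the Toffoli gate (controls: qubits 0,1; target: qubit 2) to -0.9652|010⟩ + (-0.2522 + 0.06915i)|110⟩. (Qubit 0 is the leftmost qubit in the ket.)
-0.9652|010⟩ + (-0.2522 + 0.06915i)|111⟩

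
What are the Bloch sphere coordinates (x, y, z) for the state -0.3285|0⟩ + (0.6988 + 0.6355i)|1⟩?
(-0.4591, -0.4175, -0.7843)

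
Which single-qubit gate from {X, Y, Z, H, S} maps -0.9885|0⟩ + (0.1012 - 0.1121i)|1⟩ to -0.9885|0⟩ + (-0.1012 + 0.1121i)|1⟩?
Z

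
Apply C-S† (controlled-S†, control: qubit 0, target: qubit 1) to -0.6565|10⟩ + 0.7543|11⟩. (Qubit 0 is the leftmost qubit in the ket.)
-0.6565|10⟩ - 0.7543i|11⟩

C-S† leaves the control-|0⟩ kets |00⟩, |01⟩ unchanged and applies S† to qubit 1 on the control-|1⟩ pair (|10⟩, |11⟩).
S† = [[1, 0], [0, -i]].
With a = amp(|10⟩) = -0.6565 and b = amp(|11⟩) = 0.7543:
new amp(|10⟩) = (1)·a = -0.6565
new amp(|11⟩) = (-i)·b = -0.7543i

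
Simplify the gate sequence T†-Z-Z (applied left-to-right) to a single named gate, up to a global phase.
T†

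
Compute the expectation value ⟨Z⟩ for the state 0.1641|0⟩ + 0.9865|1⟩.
-0.9463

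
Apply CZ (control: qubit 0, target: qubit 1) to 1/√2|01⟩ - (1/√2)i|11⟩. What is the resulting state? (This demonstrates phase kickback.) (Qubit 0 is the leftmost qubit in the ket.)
1/√2|01⟩ + (1/√2)i|11⟩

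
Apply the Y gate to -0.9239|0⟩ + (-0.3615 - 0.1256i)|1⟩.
(-0.1256 + 0.3615i)|0⟩ - 0.9239i|1⟩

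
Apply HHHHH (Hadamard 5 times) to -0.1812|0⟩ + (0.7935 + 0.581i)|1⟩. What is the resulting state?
(0.433 + 0.4108i)|0⟩ + (-0.6892 - 0.4108i)|1⟩

H² = I, so H^5 = H: a single Hadamard. With (a, b) = (-0.1812, (0.7935 + 0.581i)), H gives ((a + b)/√2, (a − b)/√2) = ((0.433 + 0.4108i), (-0.6892 - 0.4108i)).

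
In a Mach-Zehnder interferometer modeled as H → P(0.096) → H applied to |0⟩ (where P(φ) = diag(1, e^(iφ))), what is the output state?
(0.9977 + 0.04793i)|0⟩ + (0.002302 - 0.04793i)|1⟩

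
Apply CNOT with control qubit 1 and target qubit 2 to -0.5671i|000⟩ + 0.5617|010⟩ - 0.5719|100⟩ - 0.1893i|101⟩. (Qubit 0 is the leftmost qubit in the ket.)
-0.5671i|000⟩ + 0.5617|011⟩ - 0.5719|100⟩ - 0.1893i|101⟩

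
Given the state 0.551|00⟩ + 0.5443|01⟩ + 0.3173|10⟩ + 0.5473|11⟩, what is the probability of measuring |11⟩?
0.2995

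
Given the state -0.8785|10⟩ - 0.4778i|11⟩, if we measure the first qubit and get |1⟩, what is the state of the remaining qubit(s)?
-0.8785|0⟩ - 0.4778i|1⟩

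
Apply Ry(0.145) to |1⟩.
-0.07244|0⟩ + 0.9974|1⟩

Ry(0.145) = [[cos(θ/2), −sin(θ/2)], [sin(θ/2), cos(θ/2)]]; θ = 0.145, cos(θ/2) ≈ 0.997373, sin(θ/2) ≈ 0.0724365.
With a = amp(|0⟩) = 0 and b = amp(|1⟩) = 1:
new amp(|0⟩) = (0.997373)·a + (-0.0724365)·b = -0.07244
new amp(|1⟩) = (0.0724365)·a + (0.997373)·b = 0.9974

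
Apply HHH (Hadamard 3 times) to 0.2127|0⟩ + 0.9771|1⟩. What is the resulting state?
0.8413|0⟩ - 0.5405|1⟩

H² = I, so H^3 = H: a single Hadamard. With (a, b) = (0.2127, 0.9771), H gives ((a + b)/√2, (a − b)/√2) = (0.8413, -0.5405).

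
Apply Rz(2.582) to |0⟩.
(0.2762 - 0.9611i)|0⟩

Rz(2.582) = [[e^(−iθ/2), 0], [0, e^(iθ/2)]] with e^(±iθ/2) = cos(θ/2) ± i·sin(θ/2); θ = 2.582, cos(θ/2) ≈ 0.27616, sin(θ/2) ≈ 0.961112.
With a = amp(|0⟩) = 1 and b = amp(|1⟩) = 0:
new amp(|0⟩) = (0.27616 - 0.961112i)·a = (0.2762 - 0.9611i)
new amp(|1⟩) = (0.27616 + 0.961112i)·b = 0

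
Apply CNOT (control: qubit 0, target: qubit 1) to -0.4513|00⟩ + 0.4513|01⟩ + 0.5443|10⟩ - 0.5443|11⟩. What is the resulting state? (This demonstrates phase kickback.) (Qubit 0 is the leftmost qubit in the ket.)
-0.4513|00⟩ + 0.4513|01⟩ - 0.5443|10⟩ + 0.5443|11⟩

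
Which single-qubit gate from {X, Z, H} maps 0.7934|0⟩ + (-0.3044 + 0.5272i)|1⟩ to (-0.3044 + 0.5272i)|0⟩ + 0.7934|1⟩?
X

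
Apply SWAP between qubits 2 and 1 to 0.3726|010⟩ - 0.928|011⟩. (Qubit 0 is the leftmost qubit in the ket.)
0.3726|001⟩ - 0.928|011⟩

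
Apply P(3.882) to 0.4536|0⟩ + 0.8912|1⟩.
0.4536|0⟩ + (-0.6579 - 0.6012i)|1⟩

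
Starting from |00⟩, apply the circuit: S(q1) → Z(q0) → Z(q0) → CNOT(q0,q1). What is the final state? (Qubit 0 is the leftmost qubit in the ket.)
|00⟩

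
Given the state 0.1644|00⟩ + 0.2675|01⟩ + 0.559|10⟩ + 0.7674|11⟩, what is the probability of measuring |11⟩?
0.5889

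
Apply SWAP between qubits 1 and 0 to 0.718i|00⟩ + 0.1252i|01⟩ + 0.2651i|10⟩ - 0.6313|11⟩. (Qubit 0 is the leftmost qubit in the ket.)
0.718i|00⟩ + 0.2651i|01⟩ + 0.1252i|10⟩ - 0.6313|11⟩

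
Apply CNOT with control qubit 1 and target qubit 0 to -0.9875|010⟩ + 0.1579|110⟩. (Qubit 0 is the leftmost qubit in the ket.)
0.1579|010⟩ - 0.9875|110⟩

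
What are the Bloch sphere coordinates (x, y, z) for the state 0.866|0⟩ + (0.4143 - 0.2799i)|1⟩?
(0.7176, -0.4848, 0.5)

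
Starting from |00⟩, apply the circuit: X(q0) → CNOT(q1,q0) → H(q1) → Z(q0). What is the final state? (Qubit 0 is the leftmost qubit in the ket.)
-1/√2|10⟩ - 1/√2|11⟩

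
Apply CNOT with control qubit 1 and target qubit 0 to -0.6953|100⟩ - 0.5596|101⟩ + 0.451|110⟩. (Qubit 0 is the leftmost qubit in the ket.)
0.451|010⟩ - 0.6953|100⟩ - 0.5596|101⟩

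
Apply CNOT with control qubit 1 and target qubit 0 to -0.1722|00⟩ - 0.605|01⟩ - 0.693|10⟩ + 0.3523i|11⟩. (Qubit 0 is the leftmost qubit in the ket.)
-0.1722|00⟩ + 0.3523i|01⟩ - 0.693|10⟩ - 0.605|11⟩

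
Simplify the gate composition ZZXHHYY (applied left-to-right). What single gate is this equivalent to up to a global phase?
X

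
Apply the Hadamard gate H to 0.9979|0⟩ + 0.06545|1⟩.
0.7519|0⟩ + 0.6593|1⟩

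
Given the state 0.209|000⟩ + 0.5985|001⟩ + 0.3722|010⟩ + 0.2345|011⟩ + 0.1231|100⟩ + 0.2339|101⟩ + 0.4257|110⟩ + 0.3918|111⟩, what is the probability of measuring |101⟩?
0.05471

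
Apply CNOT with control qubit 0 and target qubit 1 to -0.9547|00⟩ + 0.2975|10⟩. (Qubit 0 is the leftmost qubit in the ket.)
-0.9547|00⟩ + 0.2975|11⟩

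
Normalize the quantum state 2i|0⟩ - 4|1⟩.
(1/√5)i|0⟩ - 0.8944|1⟩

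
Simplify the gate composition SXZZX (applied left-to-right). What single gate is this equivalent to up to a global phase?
S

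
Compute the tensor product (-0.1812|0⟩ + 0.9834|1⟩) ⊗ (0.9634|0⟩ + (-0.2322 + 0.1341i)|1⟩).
-0.1746|00⟩ + (0.04207 - 0.0243i)|01⟩ + 0.9474|10⟩ + (-0.2283 + 0.1319i)|11⟩

amp(|b₁b₂…⟩) = product of the factor amplitudes for bits b₁, b₂, …; only kets whose every factor amplitude is nonzero survive.
|00⟩: (-0.1812)(0.9634) = -0.1746
|01⟩: (-0.1812)(-0.2322 + 0.1341i) = (0.04207 - 0.0243i)
|10⟩: (0.9834)(0.9634) = 0.9474
|11⟩: (0.9834)(-0.2322 + 0.1341i) = (-0.2283 + 0.1319i)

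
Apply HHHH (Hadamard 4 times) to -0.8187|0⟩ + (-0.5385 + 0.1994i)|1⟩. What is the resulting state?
-0.8187|0⟩ + (-0.5385 + 0.1994i)|1⟩

H² = I, so an even number of Hadamards cancels: H^4 = I and the state is unchanged.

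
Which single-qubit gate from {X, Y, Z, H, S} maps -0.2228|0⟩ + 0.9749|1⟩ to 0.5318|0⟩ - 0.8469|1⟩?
H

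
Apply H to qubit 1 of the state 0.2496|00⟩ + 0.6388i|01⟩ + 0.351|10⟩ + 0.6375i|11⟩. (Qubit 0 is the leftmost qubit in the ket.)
(0.1765 + 0.4517i)|00⟩ + (0.1765 - 0.4517i)|01⟩ + (0.2482 + 0.4508i)|10⟩ + (0.2482 - 0.4508i)|11⟩

H on qubit 1 mixes each pair of kets that differ only in qubit 1: amplitudes (a, b) of (|…0…⟩, |…1…⟩) become ((a + b)/√2, (a − b)/√2). Kets absent from the input have amplitude 0.
(|00⟩, |01⟩): (a, b) = (0.2496, 0.6388i) → ((0.1765 + 0.4517i), (0.1765 - 0.4517i))
(|10⟩, |11⟩): (a, b) = (0.351, 0.6375i) → ((0.2482 + 0.4508i), (0.2482 - 0.4508i))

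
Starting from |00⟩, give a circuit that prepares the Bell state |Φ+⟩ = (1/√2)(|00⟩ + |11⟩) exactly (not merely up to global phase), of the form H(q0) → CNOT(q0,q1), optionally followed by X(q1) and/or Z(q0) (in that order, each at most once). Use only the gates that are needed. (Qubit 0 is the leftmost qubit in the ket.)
H(q0) → CNOT(q0,q1)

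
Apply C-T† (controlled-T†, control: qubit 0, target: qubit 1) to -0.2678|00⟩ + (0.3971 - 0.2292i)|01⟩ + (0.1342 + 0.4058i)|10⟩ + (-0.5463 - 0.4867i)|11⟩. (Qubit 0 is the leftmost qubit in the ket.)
-0.2678|00⟩ + (0.3971 - 0.2292i)|01⟩ + (0.1342 + 0.4058i)|10⟩ + (-0.7304 + 0.04214i)|11⟩

C-T† leaves the control-|0⟩ kets |00⟩, |01⟩ unchanged and applies T† to qubit 1 on the control-|1⟩ pair (|10⟩, |11⟩).
T† = [[1, 0], [0, (1/√2 - (1/√2)i)]].
With a = amp(|10⟩) = (0.1342 + 0.4058i) and b = amp(|11⟩) = (-0.5463 - 0.4867i):
new amp(|10⟩) = (1)·a = (0.1342 + 0.4058i)
new amp(|11⟩) = (1/√2 - (1/√2)i)·b = (-0.7304 + 0.04214i)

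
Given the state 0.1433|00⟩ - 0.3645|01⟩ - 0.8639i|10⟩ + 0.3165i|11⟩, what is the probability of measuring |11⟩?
0.1002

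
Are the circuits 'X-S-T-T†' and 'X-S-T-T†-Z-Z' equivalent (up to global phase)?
Yes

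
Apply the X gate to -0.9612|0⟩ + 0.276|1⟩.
0.276|0⟩ - 0.9612|1⟩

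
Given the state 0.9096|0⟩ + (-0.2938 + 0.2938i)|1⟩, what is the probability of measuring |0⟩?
0.8274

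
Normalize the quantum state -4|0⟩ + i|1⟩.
-0.9701|0⟩ + 0.2425i|1⟩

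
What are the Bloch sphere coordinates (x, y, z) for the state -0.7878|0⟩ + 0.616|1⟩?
(-0.9706, 0, 0.2412)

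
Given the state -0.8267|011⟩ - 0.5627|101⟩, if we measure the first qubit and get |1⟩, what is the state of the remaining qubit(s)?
-|01⟩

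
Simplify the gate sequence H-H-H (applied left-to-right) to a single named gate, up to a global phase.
H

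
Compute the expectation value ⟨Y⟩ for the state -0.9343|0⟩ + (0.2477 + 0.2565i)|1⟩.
-0.4793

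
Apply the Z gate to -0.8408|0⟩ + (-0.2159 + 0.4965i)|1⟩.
-0.8408|0⟩ + (0.2159 - 0.4965i)|1⟩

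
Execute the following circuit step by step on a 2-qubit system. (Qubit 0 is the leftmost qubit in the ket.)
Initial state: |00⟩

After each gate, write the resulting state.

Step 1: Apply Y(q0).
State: i|10⟩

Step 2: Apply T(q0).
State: (-1/√2 + (1/√2)i)|10⟩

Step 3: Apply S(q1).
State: (-1/√2 + (1/√2)i)|10⟩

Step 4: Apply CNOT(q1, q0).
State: (-1/√2 + (1/√2)i)|10⟩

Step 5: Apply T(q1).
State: (-1/√2 + (1/√2)i)|10⟩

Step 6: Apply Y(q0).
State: (1/√2 + (1/√2)i)|00⟩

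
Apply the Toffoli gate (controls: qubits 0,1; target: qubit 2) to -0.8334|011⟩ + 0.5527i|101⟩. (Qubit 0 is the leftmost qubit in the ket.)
-0.8334|011⟩ + 0.5527i|101⟩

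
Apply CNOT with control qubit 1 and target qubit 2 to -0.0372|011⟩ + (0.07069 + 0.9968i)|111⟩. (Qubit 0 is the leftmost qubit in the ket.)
-0.0372|010⟩ + (0.07069 + 0.9968i)|110⟩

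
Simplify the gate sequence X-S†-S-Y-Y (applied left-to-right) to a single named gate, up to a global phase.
X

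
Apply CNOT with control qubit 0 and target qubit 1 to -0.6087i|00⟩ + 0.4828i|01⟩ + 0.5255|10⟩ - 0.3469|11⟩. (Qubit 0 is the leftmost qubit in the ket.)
-0.6087i|00⟩ + 0.4828i|01⟩ - 0.3469|10⟩ + 0.5255|11⟩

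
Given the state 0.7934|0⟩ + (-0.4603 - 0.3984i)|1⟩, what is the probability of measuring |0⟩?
0.6295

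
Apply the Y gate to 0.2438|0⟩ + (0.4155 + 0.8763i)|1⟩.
(0.8763 - 0.4155i)|0⟩ + 0.2438i|1⟩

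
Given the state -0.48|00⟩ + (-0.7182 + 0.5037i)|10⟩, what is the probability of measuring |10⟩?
0.7695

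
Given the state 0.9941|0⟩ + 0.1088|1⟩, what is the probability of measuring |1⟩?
0.01184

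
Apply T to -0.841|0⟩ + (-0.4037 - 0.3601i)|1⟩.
-0.841|0⟩ + (-0.03083 - 0.5401i)|1⟩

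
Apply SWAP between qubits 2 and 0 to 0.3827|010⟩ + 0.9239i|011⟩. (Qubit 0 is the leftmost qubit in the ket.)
0.3827|010⟩ + 0.9239i|110⟩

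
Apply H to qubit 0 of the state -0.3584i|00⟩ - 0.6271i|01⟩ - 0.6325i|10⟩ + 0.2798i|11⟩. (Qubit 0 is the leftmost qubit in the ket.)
-0.7007i|00⟩ - 0.2456i|01⟩ + 0.1938i|10⟩ - 0.6413i|11⟩

H on qubit 0 mixes each pair of kets that differ only in qubit 0: amplitudes (a, b) of (|…0…⟩, |…1…⟩) become ((a + b)/√2, (a − b)/√2). Kets absent from the input have amplitude 0.
(|00⟩, |10⟩): (a, b) = (-0.3584i, -0.6325i) → (-0.7007i, 0.1938i)
(|01⟩, |11⟩): (a, b) = (-0.6271i, 0.2798i) → (-0.2456i, -0.6413i)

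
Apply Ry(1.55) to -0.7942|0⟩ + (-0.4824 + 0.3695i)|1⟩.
(-0.2299 - 0.2585i)|0⟩ + (-0.9004 + 0.264i)|1⟩

Ry(1.55) = [[cos(θ/2), −sin(θ/2)], [sin(θ/2), cos(θ/2)]]; θ = 1.55, cos(θ/2) ≈ 0.714421, sin(θ/2) ≈ 0.699716.
With a = amp(|0⟩) = -0.7942 and b = amp(|1⟩) = (-0.4824 + 0.3695i):
new amp(|0⟩) = (0.714421)·a + (-0.699716)·b = (-0.2299 - 0.2585i)
new amp(|1⟩) = (0.699716)·a + (0.714421)·b = (-0.9004 + 0.264i)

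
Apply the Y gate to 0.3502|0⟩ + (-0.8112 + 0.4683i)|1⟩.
(0.4683 + 0.8112i)|0⟩ + 0.3502i|1⟩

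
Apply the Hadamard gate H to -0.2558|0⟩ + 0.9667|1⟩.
0.5027|0⟩ - 0.8644|1⟩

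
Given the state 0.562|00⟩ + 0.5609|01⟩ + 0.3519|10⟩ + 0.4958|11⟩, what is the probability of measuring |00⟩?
0.3158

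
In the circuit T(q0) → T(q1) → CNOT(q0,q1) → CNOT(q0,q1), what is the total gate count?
4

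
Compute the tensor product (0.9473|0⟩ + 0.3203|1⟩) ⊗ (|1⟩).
0.9473|01⟩ + 0.3203|11⟩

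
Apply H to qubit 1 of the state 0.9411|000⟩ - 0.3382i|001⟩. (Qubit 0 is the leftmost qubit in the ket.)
0.6655|000⟩ - 0.2391i|001⟩ + 0.6655|010⟩ - 0.2391i|011⟩

H on qubit 1 mixes each pair of kets that differ only in qubit 1: amplitudes (a, b) of (|…0…⟩, |…1…⟩) become ((a + b)/√2, (a − b)/√2). Kets absent from the input have amplitude 0.
(|000⟩, |010⟩): (a, b) = (0.9411, 0) → (0.6655, 0.6655)
(|001⟩, |011⟩): (a, b) = (-0.3382i, 0) → (-0.2391i, -0.2391i)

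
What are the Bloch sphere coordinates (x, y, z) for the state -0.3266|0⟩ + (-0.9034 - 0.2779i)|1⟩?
(0.5901, 0.1815, -0.7867)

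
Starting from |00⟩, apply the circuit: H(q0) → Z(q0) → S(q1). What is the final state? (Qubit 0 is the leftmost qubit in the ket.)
1/√2|00⟩ - 1/√2|10⟩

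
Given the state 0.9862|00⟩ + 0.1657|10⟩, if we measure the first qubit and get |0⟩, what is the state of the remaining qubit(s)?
|0⟩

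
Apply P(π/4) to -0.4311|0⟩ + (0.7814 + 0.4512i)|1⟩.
-0.4311|0⟩ + (0.2335 + 0.8716i)|1⟩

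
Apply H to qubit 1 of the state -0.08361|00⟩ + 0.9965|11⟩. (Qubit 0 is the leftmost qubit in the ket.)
-0.05912|00⟩ - 0.05912|01⟩ + 0.7046|10⟩ - 0.7046|11⟩

H on qubit 1 mixes each pair of kets that differ only in qubit 1: amplitudes (a, b) of (|…0…⟩, |…1…⟩) become ((a + b)/√2, (a − b)/√2). Kets absent from the input have amplitude 0.
(|00⟩, |01⟩): (a, b) = (-0.08361, 0) → (-0.05912, -0.05912)
(|10⟩, |11⟩): (a, b) = (0, 0.9965) → (0.7046, -0.7046)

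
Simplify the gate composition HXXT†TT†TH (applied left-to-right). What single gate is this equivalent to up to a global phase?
I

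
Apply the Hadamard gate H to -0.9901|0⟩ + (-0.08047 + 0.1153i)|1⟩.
(-0.757 + 0.08153i)|0⟩ + (-0.6432 - 0.08153i)|1⟩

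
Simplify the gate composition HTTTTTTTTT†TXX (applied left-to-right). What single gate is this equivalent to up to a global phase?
H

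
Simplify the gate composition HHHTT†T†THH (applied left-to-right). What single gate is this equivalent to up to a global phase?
H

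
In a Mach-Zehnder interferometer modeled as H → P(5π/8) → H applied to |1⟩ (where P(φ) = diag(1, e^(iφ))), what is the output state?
(0.6913 - 0.4619i)|0⟩ + (0.3087 + 0.4619i)|1⟩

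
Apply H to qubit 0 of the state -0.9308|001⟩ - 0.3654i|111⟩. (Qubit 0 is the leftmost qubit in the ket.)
-0.6582|001⟩ - 0.2584i|011⟩ - 0.6582|101⟩ + 0.2584i|111⟩

H on qubit 0 mixes each pair of kets that differ only in qubit 0: amplitudes (a, b) of (|…0…⟩, |…1…⟩) become ((a + b)/√2, (a − b)/√2). Kets absent from the input have amplitude 0.
(|001⟩, |101⟩): (a, b) = (-0.9308, 0) → (-0.6582, -0.6582)
(|011⟩, |111⟩): (a, b) = (0, -0.3654i) → (-0.2584i, 0.2584i)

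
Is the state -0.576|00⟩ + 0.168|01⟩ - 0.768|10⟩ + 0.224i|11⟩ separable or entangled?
Entangled

Writing the state as a|00⟩ + b|01⟩ + c|10⟩ + d|11⟩, it is a product state iff ad − bc = 0.
Here (a, b, c, d) = (-0.576, 0.168, -0.768, 0.224i): ad − bc = (-0.576)(0.224i) − (0.168)(-0.768) = (0.129 - 0.129i) ≠ 0, so the state is entangled.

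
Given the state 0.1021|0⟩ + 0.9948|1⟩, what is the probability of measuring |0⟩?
0.01042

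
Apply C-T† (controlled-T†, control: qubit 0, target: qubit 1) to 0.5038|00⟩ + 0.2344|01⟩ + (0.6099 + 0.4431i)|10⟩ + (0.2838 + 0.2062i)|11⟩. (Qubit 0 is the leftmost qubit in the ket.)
0.5038|00⟩ + 0.2344|01⟩ + (0.6099 + 0.4431i)|10⟩ + (0.3465 - 0.05487i)|11⟩

C-T† leaves the control-|0⟩ kets |00⟩, |01⟩ unchanged and applies T† to qubit 1 on the control-|1⟩ pair (|10⟩, |11⟩).
T† = [[1, 0], [0, (1/√2 - (1/√2)i)]].
With a = amp(|10⟩) = (0.6099 + 0.4431i) and b = amp(|11⟩) = (0.2838 + 0.2062i):
new amp(|10⟩) = (1)·a = (0.6099 + 0.4431i)
new amp(|11⟩) = (1/√2 - (1/√2)i)·b = (0.3465 - 0.05487i)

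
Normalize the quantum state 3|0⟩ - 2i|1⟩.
0.8321|0⟩ - 0.5547i|1⟩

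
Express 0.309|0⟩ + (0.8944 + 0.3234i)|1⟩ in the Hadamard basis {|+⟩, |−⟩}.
(0.8509 + 0.2287i)|+⟩ + (-0.4139 - 0.2287i)|−⟩

With |ψ⟩ = α|0⟩ + β|1⟩, the Hadamard-basis coefficients are ⟨+|ψ⟩ = (α + β)/√2 and ⟨−|ψ⟩ = (α − β)/√2.
Here α = 0.309, β = (0.8944 + 0.3234i): (α + β)/√2 = (0.8509 + 0.2287i), (α − β)/√2 = (-0.4139 - 0.2287i).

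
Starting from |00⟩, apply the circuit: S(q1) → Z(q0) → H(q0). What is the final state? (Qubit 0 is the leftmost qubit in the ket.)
1/√2|00⟩ + 1/√2|10⟩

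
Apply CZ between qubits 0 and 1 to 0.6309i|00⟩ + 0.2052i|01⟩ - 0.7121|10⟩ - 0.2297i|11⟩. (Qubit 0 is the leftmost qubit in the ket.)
0.6309i|00⟩ + 0.2052i|01⟩ - 0.7121|10⟩ + 0.2297i|11⟩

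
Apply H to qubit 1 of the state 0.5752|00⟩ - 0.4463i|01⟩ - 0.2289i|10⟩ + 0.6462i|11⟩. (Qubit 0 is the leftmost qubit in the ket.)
(0.4067 - 0.3156i)|00⟩ + (0.4067 + 0.3156i)|01⟩ + 0.2951i|10⟩ - 0.6188i|11⟩

H on qubit 1 mixes each pair of kets that differ only in qubit 1: amplitudes (a, b) of (|…0…⟩, |…1…⟩) become ((a + b)/√2, (a − b)/√2). Kets absent from the input have amplitude 0.
(|00⟩, |01⟩): (a, b) = (0.5752, -0.4463i) → ((0.4067 - 0.3156i), (0.4067 + 0.3156i))
(|10⟩, |11⟩): (a, b) = (-0.2289i, 0.6462i) → (0.2951i, -0.6188i)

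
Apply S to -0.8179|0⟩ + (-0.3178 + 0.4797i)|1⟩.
-0.8179|0⟩ + (-0.4797 - 0.3178i)|1⟩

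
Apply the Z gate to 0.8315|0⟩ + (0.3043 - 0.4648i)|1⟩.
0.8315|0⟩ + (-0.3043 + 0.4648i)|1⟩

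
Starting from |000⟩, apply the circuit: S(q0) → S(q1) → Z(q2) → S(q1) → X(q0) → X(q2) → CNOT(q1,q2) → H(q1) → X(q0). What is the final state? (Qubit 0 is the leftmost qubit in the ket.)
1/√2|001⟩ + 1/√2|011⟩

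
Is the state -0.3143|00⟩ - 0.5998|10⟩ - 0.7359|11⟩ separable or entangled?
Entangled

Writing the state as a|00⟩ + b|01⟩ + c|10⟩ + d|11⟩, it is a product state iff ad − bc = 0.
Here (a, b, c, d) = (-0.3143, 0, -0.5998, -0.7359): ad − bc = (-0.3143)(-0.7359) − (0)(-0.5998) = 0.2313 ≠ 0, so the state is entangled.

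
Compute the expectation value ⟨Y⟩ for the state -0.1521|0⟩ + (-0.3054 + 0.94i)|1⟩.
-0.2859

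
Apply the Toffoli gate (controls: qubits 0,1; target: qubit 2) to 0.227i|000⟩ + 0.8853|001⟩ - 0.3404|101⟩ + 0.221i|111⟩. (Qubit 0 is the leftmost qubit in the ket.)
0.227i|000⟩ + 0.8853|001⟩ - 0.3404|101⟩ + 0.221i|110⟩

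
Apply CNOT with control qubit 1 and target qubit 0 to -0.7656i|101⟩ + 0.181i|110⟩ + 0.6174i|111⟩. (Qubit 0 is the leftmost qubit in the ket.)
0.181i|010⟩ + 0.6174i|011⟩ - 0.7656i|101⟩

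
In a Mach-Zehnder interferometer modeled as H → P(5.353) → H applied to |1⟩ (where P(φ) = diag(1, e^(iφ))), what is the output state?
(0.2012 + 0.4009i)|0⟩ + (0.7988 - 0.4009i)|1⟩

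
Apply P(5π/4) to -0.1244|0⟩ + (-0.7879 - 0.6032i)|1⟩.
-0.1244|0⟩ + (0.1306 + 0.9837i)|1⟩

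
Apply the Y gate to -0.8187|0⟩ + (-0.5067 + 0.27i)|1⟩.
(0.27 + 0.5067i)|0⟩ - 0.8187i|1⟩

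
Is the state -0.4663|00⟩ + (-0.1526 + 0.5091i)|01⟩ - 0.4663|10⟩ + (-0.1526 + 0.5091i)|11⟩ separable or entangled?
Separable

Writing the state as a|00⟩ + b|01⟩ + c|10⟩ + d|11⟩, it is a product state iff ad − bc = 0.
Here (a, b, c, d) = (-0.4663, (-0.1526 + 0.5091i), -0.4663, (-0.1526 + 0.5091i)): ad − bc = (-0.4663)(-0.1526 + 0.5091i) − (-0.1526 + 0.5091i)(-0.4663) = 0, so the state is separable.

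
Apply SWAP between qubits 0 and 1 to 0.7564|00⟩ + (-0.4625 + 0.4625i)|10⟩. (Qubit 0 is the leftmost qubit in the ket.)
0.7564|00⟩ + (-0.4625 + 0.4625i)|01⟩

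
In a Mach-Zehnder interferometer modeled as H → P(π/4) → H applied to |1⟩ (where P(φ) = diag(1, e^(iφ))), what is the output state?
(0.1464 - (1/√8)i)|0⟩ + (0.8536 + (1/√8)i)|1⟩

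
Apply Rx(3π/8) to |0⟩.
0.8315|0⟩ - 0.5556i|1⟩

Rx(3π/8) = [[cos(θ/2), −i·sin(θ/2)], [−i·sin(θ/2), cos(θ/2)]]; θ = 3π/8, cos(θ/2) ≈ 0.83147, sin(θ/2) ≈ 0.55557.
With a = amp(|0⟩) = 1 and b = amp(|1⟩) = 0:
new amp(|0⟩) = (0.83147)·a + (-0.55557i)·b = 0.8315
new amp(|1⟩) = (-0.55557i)·a + (0.83147)·b = -0.5556i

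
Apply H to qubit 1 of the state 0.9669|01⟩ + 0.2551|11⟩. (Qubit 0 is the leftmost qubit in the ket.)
0.6837|00⟩ - 0.6837|01⟩ + 0.1804|10⟩ - 0.1804|11⟩

H on qubit 1 mixes each pair of kets that differ only in qubit 1: amplitudes (a, b) of (|…0…⟩, |…1…⟩) become ((a + b)/√2, (a − b)/√2). Kets absent from the input have amplitude 0.
(|00⟩, |01⟩): (a, b) = (0, 0.9669) → (0.6837, -0.6837)
(|10⟩, |11⟩): (a, b) = (0, 0.2551) → (0.1804, -0.1804)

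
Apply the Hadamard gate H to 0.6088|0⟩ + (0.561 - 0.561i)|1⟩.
(0.8272 - 0.3967i)|0⟩ + (0.0338 + 0.3967i)|1⟩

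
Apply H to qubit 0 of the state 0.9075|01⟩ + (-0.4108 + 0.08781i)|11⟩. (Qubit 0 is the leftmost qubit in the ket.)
(0.3512 + 0.06209i)|01⟩ + (0.9322 - 0.06209i)|11⟩

H on qubit 0 mixes each pair of kets that differ only in qubit 0: amplitudes (a, b) of (|…0…⟩, |…1…⟩) become ((a + b)/√2, (a − b)/√2). Kets absent from the input have amplitude 0.
(|01⟩, |11⟩): (a, b) = (0.9075, (-0.4108 + 0.08781i)) → ((0.3512 + 0.06209i), (0.9322 - 0.06209i))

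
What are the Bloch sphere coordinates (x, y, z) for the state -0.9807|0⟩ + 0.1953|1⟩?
(-0.3831, 0, 0.9236)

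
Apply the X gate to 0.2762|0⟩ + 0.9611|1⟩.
0.9611|0⟩ + 0.2762|1⟩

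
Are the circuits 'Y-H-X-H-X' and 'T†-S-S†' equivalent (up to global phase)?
No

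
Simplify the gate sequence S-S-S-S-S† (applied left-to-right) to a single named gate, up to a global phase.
S†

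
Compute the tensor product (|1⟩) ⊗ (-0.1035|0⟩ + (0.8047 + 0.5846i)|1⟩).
-0.1035|10⟩ + (0.8047 + 0.5846i)|11⟩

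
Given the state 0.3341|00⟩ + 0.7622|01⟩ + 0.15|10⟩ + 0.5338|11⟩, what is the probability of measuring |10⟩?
0.0225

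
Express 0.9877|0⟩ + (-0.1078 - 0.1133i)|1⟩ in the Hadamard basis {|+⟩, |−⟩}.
(0.6222 - 0.08012i)|+⟩ + (0.7746 + 0.08012i)|−⟩

With |ψ⟩ = α|0⟩ + β|1⟩, the Hadamard-basis coefficients are ⟨+|ψ⟩ = (α + β)/√2 and ⟨−|ψ⟩ = (α − β)/√2.
Here α = 0.9877, β = (-0.1078 - 0.1133i): (α + β)/√2 = (0.6222 - 0.08012i), (α − β)/√2 = (0.7746 + 0.08012i).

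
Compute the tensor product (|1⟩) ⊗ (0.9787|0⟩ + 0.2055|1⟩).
0.9787|10⟩ + 0.2055|11⟩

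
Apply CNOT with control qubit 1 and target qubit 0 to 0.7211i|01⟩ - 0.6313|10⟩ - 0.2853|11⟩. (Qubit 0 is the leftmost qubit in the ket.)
-0.2853|01⟩ - 0.6313|10⟩ + 0.7211i|11⟩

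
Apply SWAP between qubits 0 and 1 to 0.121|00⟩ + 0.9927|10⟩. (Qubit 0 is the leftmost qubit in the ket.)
0.121|00⟩ + 0.9927|01⟩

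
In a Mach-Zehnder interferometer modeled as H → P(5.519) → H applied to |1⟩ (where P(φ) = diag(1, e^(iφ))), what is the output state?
(0.139 + 0.346i)|0⟩ + (0.861 - 0.346i)|1⟩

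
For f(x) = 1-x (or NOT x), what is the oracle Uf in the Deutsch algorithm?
CNOT followed by I ⊗ X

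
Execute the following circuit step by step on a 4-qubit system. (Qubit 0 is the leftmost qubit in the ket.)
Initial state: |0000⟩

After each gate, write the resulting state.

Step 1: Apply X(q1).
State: |0100⟩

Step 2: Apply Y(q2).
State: i|0110⟩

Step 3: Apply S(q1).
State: -|0110⟩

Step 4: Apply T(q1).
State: (-1/√2 - (1/√2)i)|0110⟩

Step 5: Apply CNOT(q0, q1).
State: (-1/√2 - (1/√2)i)|0110⟩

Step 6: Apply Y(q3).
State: (1/√2 - (1/√2)i)|0111⟩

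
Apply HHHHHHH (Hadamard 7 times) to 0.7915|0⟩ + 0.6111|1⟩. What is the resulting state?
0.9918|0⟩ + 0.1276|1⟩

H² = I, so H^7 = H: a single Hadamard. With (a, b) = (0.7915, 0.6111), H gives ((a + b)/√2, (a − b)/√2) = (0.9918, 0.1276).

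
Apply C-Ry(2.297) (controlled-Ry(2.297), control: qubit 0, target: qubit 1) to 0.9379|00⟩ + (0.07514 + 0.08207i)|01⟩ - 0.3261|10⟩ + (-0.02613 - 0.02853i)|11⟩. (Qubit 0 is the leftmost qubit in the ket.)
0.9379|00⟩ + (0.07514 + 0.08207i)|01⟩ + (-0.1098 + 0.02602i)|10⟩ + (-0.3082 - 0.01169i)|11⟩

C-Ry(2.297) leaves the control-|0⟩ kets |00⟩, |01⟩ unchanged and applies Ry(2.297) to qubit 1 on the control-|1⟩ pair (|10⟩, |11⟩).
Ry(2.297) = [[cos(θ/2), −sin(θ/2)], [sin(θ/2), cos(θ/2)]]; θ = 2.297, cos(θ/2) ≈ 0.409856, sin(θ/2) ≈ 0.91215.
With a = amp(|10⟩) = -0.3261 and b = amp(|11⟩) = (-0.02613 - 0.02853i):
new amp(|10⟩) = (0.409856)·a + (-0.91215)·b = (-0.1098 + 0.02602i)
new amp(|11⟩) = (0.91215)·a + (0.409856)·b = (-0.3082 - 0.01169i)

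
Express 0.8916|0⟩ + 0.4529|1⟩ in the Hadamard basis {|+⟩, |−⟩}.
0.9507|+⟩ + 0.3102|−⟩

With |ψ⟩ = α|0⟩ + β|1⟩, the Hadamard-basis coefficients are ⟨+|ψ⟩ = (α + β)/√2 and ⟨−|ψ⟩ = (α − β)/√2.
Here α = 0.8916, β = 0.4529: (α + β)/√2 = 0.9507, (α − β)/√2 = 0.3102.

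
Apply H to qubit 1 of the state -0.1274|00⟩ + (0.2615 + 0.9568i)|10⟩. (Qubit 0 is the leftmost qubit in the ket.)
-0.09009|00⟩ - 0.09009|01⟩ + (0.1849 + 0.6766i)|10⟩ + (0.1849 + 0.6766i)|11⟩

H on qubit 1 mixes each pair of kets that differ only in qubit 1: amplitudes (a, b) of (|…0…⟩, |…1…⟩) become ((a + b)/√2, (a − b)/√2). Kets absent from the input have amplitude 0.
(|00⟩, |01⟩): (a, b) = (-0.1274, 0) → (-0.09009, -0.09009)
(|10⟩, |11⟩): (a, b) = ((0.2615 + 0.9568i), 0) → ((0.1849 + 0.6766i), (0.1849 + 0.6766i))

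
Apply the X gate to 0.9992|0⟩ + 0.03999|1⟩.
0.03999|0⟩ + 0.9992|1⟩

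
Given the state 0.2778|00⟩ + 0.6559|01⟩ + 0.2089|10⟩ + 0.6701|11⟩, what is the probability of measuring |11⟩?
0.449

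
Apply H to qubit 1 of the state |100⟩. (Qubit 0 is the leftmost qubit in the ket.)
1/√2|100⟩ + 1/√2|110⟩

H on qubit 1 mixes each pair of kets that differ only in qubit 1: amplitudes (a, b) of (|…0…⟩, |…1…⟩) become ((a + b)/√2, (a − b)/√2). Kets absent from the input have amplitude 0.
(|100⟩, |110⟩): (a, b) = (1, 0) → (1/√2, 1/√2)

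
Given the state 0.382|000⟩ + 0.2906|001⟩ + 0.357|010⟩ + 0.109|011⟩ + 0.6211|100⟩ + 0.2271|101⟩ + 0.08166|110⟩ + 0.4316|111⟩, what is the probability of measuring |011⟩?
0.01188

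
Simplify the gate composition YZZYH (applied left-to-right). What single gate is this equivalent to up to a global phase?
H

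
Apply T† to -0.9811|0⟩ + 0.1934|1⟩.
-0.9811|0⟩ + (0.1368 - 0.1368i)|1⟩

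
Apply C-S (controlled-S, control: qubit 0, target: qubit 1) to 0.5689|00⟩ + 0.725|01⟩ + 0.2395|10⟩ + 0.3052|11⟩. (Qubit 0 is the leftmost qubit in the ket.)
0.5689|00⟩ + 0.725|01⟩ + 0.2395|10⟩ + 0.3052i|11⟩

C-S leaves the control-|0⟩ kets |00⟩, |01⟩ unchanged and applies S to qubit 1 on the control-|1⟩ pair (|10⟩, |11⟩).
S = [[1, 0], [0, i]].
With a = amp(|10⟩) = 0.2395 and b = amp(|11⟩) = 0.3052:
new amp(|10⟩) = (1)·a = 0.2395
new amp(|11⟩) = (i)·b = 0.3052i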